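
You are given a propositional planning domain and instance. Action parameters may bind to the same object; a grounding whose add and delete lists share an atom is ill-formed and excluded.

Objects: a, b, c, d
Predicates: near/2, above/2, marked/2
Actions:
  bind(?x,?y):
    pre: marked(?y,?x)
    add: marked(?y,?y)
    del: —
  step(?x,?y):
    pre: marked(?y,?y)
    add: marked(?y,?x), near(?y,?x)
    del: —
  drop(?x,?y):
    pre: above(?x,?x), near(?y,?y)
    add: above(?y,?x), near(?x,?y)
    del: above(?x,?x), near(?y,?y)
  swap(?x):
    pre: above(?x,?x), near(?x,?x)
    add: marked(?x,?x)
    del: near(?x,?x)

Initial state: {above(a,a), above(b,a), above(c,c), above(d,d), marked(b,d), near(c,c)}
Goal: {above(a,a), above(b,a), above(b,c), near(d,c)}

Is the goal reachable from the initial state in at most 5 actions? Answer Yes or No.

1. bind(d,b)  →  {above(a,a), above(b,a), above(c,c), above(d,d), marked(b,b), marked(b,d), near(c,c)}
2. step(b,b)  →  {above(a,a), above(b,a), above(c,c), above(d,d), marked(b,b), marked(b,d), near(b,b), near(c,c)}
3. drop(c,b)  →  {above(a,a), above(b,a), above(b,c), above(d,d), marked(b,b), marked(b,d), near(c,b), near(c,c)}
4. drop(d,c)  →  {above(a,a), above(b,a), above(b,c), above(c,d), marked(b,b), marked(b,d), near(c,b), near(d,c)}
optimal plan length = 4; 4 ≤ 5

Yes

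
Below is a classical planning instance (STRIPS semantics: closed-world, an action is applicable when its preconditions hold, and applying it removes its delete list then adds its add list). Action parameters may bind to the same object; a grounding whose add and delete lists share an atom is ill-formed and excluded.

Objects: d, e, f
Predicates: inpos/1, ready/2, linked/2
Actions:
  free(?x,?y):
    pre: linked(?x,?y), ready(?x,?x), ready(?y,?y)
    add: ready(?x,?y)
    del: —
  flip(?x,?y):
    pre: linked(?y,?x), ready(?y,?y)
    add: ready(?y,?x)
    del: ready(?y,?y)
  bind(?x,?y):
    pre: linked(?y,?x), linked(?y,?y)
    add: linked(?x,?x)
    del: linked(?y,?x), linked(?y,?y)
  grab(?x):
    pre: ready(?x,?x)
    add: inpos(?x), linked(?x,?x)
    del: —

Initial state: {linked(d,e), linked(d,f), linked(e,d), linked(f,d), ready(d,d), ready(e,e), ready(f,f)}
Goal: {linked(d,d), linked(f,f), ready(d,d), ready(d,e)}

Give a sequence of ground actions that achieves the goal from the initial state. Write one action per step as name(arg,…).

free(d,e); grab(d); grab(f)

1. free(d,e)  →  {linked(d,e), linked(d,f), linked(e,d), linked(f,d), ready(d,d), ready(d,e), ready(e,e), ready(f,f)}
2. grab(d)  →  {inpos(d), linked(d,d), linked(d,e), linked(d,f), linked(e,d), linked(f,d), ready(d,d), ready(d,e), ready(e,e), ready(f,f)}
3. grab(f)  →  {inpos(d), inpos(f), linked(d,d), linked(d,e), linked(d,f), linked(e,d), linked(f,d), linked(f,f), ready(d,d), ready(d,e), ready(e,e), ready(f,f)}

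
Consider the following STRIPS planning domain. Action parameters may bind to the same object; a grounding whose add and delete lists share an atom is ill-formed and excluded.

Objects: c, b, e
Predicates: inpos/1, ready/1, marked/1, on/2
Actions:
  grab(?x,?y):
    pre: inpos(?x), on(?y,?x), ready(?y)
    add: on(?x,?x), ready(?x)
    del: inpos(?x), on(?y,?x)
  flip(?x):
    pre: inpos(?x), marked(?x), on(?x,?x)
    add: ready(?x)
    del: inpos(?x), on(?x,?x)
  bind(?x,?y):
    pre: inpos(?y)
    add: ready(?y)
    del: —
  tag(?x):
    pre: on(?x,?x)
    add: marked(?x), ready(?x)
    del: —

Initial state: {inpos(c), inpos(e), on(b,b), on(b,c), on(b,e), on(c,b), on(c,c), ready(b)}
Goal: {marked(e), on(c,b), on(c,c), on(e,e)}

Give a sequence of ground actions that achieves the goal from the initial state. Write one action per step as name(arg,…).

1. grab(e,b)  →  {inpos(c), on(b,b), on(b,c), on(c,b), on(c,c), on(e,e), ready(b), ready(e)}
2. tag(e)  →  {inpos(c), marked(e), on(b,b), on(b,c), on(c,b), on(c,c), on(e,e), ready(b), ready(e)}

grab(e,b); tag(e)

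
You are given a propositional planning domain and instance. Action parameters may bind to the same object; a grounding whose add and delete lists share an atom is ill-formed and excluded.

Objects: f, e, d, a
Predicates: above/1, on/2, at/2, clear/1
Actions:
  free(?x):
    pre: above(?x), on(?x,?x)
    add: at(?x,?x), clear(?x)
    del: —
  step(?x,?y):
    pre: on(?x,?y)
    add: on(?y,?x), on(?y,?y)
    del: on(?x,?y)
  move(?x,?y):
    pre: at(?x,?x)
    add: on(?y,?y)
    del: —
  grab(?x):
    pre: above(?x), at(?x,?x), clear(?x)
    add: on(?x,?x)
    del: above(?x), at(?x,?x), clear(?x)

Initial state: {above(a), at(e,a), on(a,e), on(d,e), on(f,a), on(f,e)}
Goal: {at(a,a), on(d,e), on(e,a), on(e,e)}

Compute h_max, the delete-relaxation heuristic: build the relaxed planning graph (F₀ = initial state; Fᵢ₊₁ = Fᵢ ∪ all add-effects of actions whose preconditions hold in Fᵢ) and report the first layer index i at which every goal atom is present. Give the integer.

F0 = init (6 atoms)
F1 = F0 ∪ {on(a,a), on(a,f), on(e,a), on(e,d), on(e,e), on(e,f)}  (12 atoms)
F2 = F1 ∪ {at(a,a), clear(a), on(d,d), on(f,f)}  (16 atoms)
goal ⊆ F2  ⇒  h_max = 2

2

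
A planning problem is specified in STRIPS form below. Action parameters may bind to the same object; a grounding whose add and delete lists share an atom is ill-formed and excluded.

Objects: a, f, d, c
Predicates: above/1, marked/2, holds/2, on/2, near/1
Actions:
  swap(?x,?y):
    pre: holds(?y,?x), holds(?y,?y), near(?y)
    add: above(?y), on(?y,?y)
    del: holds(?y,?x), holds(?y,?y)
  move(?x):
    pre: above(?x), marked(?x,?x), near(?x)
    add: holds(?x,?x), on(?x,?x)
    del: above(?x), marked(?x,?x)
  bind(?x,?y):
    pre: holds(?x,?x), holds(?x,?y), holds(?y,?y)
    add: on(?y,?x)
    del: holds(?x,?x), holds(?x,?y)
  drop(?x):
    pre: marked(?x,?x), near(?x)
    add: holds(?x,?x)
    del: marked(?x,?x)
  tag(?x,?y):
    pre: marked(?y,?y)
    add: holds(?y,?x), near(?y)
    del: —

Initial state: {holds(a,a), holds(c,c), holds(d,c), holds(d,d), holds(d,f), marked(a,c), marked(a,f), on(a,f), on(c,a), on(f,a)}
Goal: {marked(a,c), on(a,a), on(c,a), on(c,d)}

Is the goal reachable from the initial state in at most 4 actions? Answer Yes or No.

1. bind(a,a)  →  {holds(c,c), holds(d,c), holds(d,d), holds(d,f), marked(a,c), marked(a,f), on(a,a), on(a,f), on(c,a), on(f,a)}
2. bind(d,c)  →  {holds(c,c), holds(d,f), marked(a,c), marked(a,f), on(a,a), on(a,f), on(c,a), on(c,d), on(f,a)}
optimal plan length = 2; 2 ≤ 4

Yes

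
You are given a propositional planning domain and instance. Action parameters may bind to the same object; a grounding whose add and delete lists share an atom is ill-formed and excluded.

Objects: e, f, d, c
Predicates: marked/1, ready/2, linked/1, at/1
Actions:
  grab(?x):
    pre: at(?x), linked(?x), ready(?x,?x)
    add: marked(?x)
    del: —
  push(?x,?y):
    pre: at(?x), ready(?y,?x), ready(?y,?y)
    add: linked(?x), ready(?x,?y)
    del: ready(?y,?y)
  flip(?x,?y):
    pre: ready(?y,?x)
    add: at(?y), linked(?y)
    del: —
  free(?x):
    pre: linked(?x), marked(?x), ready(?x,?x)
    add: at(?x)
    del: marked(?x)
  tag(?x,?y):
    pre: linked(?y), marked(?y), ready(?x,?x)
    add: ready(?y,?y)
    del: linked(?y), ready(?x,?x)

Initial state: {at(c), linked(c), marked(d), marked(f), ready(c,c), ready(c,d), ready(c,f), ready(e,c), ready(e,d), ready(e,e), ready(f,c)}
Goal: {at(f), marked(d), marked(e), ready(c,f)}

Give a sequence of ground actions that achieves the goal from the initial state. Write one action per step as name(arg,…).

1. flip(e,e)  →  {at(c), at(e), linked(c), linked(e), marked(d), marked(f), ready(c,c), ready(c,d), ready(c,f), ready(e,c), ready(e,d), ready(e,e), ready(f,c)}
2. grab(e)  →  {at(c), at(e), linked(c), linked(e), marked(d), marked(e), marked(f), ready(c,c), ready(c,d), ready(c,f), ready(e,c), ready(e,d), ready(e,e), ready(f,c)}
3. flip(c,f)  →  {at(c), at(e), at(f), linked(c), linked(e), linked(f), marked(d), marked(e), marked(f), ready(c,c), ready(c,d), ready(c,f), ready(e,c), ready(e,d), ready(e,e), ready(f,c)}

flip(e,e); grab(e); flip(c,f)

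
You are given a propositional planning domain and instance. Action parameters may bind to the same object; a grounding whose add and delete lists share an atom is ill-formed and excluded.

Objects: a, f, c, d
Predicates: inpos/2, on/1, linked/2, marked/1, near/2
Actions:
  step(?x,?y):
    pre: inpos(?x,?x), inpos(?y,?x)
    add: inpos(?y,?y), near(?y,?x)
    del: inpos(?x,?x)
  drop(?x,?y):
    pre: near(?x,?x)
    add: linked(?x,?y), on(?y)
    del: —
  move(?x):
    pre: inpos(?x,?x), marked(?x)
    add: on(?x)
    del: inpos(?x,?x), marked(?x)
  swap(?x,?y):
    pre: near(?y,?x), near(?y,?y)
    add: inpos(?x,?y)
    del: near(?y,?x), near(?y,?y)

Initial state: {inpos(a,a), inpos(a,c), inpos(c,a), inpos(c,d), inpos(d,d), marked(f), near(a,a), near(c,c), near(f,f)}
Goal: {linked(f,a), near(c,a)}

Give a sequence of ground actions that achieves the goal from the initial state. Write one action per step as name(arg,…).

1. step(a,c)  →  {inpos(a,c), inpos(c,a), inpos(c,c), inpos(c,d), inpos(d,d), marked(f), near(a,a), near(c,a), near(c,c), near(f,f)}
2. drop(f,a)  →  {inpos(a,c), inpos(c,a), inpos(c,c), inpos(c,d), inpos(d,d), linked(f,a), marked(f), near(a,a), near(c,a), near(c,c), near(f,f), on(a)}

step(a,c); drop(f,a)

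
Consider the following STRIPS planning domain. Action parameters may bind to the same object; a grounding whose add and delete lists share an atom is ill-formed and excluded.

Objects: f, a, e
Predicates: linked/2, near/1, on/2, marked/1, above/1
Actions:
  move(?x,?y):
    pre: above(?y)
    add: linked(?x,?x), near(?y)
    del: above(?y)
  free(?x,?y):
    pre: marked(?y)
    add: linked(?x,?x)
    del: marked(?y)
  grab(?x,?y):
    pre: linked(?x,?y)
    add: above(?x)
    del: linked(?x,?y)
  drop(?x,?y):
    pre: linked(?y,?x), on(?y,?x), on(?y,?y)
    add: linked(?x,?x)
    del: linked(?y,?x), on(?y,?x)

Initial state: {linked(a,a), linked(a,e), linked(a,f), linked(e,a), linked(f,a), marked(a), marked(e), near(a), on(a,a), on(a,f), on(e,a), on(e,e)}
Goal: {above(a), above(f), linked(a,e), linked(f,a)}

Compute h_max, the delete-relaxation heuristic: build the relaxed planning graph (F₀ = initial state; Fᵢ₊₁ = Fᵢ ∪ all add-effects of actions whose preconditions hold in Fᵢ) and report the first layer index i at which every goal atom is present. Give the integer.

F0 = init (12 atoms)
F1 = F0 ∪ {above(a), above(e), above(f), linked(e,e), linked(f,f)}  (17 atoms)
goal ⊆ F1  ⇒  h_max = 1

1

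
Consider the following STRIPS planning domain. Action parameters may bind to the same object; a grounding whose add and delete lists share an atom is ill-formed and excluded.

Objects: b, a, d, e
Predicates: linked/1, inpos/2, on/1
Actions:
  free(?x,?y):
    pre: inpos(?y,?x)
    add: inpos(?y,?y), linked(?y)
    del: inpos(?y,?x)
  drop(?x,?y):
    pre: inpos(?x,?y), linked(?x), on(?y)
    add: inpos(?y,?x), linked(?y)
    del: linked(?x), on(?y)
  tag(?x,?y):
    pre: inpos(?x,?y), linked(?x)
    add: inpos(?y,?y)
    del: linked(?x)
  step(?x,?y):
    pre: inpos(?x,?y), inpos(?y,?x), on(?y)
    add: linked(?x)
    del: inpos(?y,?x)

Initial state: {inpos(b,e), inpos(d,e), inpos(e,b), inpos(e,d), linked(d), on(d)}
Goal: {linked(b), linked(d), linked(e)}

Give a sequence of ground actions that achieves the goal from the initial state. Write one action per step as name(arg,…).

1. free(b,e)  →  {inpos(b,e), inpos(d,e), inpos(e,d), inpos(e,e), linked(d), linked(e), on(d)}
2. free(e,b)  →  {inpos(b,b), inpos(d,e), inpos(e,d), inpos(e,e), linked(b), linked(d), linked(e), on(d)}

free(b,e); free(e,b)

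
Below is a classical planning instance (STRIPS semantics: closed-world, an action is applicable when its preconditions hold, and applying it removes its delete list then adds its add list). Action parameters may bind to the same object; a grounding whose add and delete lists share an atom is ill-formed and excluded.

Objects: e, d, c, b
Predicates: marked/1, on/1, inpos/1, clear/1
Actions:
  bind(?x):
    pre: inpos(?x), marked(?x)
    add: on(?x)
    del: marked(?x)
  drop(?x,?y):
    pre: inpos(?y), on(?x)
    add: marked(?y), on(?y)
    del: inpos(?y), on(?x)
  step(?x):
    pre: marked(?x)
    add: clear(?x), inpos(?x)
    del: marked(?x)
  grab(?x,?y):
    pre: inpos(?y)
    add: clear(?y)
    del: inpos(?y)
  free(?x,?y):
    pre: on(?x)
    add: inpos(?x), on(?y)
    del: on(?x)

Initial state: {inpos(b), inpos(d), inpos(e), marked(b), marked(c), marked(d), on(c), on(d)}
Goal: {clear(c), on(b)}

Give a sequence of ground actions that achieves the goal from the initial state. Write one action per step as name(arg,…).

bind(b); step(c)

1. bind(b)  →  {inpos(b), inpos(d), inpos(e), marked(c), marked(d), on(b), on(c), on(d)}
2. step(c)  →  {clear(c), inpos(b), inpos(c), inpos(d), inpos(e), marked(d), on(b), on(c), on(d)}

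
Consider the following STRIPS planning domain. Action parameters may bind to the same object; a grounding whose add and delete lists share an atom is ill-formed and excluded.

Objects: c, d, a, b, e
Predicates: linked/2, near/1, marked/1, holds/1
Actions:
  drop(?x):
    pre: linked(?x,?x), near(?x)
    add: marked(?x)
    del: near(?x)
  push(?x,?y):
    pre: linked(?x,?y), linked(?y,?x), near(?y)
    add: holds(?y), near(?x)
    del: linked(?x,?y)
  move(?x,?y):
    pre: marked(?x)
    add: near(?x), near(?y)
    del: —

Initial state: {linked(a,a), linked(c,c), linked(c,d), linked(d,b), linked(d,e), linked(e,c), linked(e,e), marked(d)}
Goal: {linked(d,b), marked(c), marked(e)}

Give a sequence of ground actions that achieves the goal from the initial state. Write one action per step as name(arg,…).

move(d,c); drop(c); move(c,e); drop(e)

1. move(d,c)  →  {linked(a,a), linked(c,c), linked(c,d), linked(d,b), linked(d,e), linked(e,c), linked(e,e), marked(d), near(c), near(d)}
2. drop(c)  →  {linked(a,a), linked(c,c), linked(c,d), linked(d,b), linked(d,e), linked(e,c), linked(e,e), marked(c), marked(d), near(d)}
3. move(c,e)  →  {linked(a,a), linked(c,c), linked(c,d), linked(d,b), linked(d,e), linked(e,c), linked(e,e), marked(c), marked(d), near(c), near(d), near(e)}
4. drop(e)  →  {linked(a,a), linked(c,c), linked(c,d), linked(d,b), linked(d,e), linked(e,c), linked(e,e), marked(c), marked(d), marked(e), near(c), near(d)}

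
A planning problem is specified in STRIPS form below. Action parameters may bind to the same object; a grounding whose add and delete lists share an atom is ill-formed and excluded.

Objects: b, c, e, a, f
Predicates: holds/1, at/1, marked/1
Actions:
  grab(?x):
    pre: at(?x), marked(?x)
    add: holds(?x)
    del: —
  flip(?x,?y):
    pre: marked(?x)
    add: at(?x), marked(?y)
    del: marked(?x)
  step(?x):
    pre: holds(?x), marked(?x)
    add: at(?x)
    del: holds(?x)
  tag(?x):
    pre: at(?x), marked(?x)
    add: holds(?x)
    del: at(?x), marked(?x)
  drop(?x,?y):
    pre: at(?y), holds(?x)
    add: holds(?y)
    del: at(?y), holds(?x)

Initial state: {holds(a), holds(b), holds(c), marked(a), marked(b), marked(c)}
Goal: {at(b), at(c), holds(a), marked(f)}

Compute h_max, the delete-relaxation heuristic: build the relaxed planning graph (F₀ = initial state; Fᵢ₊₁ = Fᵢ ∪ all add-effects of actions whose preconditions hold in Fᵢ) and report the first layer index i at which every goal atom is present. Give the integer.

F0 = init (6 atoms)
F1 = F0 ∪ {at(a), at(b), at(c), marked(e), marked(f)}  (11 atoms)
goal ⊆ F1  ⇒  h_max = 1

1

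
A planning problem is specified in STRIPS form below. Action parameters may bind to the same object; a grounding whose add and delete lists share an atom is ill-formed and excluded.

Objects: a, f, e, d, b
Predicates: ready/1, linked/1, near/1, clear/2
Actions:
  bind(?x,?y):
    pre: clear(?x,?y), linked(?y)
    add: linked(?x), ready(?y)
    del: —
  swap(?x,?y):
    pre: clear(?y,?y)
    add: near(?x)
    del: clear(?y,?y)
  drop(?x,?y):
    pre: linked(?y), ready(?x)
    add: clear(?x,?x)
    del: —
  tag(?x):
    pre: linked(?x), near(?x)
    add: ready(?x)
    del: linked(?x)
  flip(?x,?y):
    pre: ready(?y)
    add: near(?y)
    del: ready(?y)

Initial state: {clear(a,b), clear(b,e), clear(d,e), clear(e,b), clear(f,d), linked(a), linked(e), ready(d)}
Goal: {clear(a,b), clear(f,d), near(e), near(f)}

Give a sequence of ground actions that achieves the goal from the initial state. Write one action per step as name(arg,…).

1. bind(d,e)  →  {clear(a,b), clear(b,e), clear(d,e), clear(e,b), clear(f,d), linked(a), linked(d), linked(e), ready(d), ready(e)}
2. drop(e,a)  →  {clear(a,b), clear(b,e), clear(d,e), clear(e,b), clear(e,e), clear(f,d), linked(a), linked(d), linked(e), ready(d), ready(e)}
3. swap(f,e)  →  {clear(a,b), clear(b,e), clear(d,e), clear(e,b), clear(f,d), linked(a), linked(d), linked(e), near(f), ready(d), ready(e)}
4. flip(a,e)  →  {clear(a,b), clear(b,e), clear(d,e), clear(e,b), clear(f,d), linked(a), linked(d), linked(e), near(e), near(f), ready(d)}

bind(d,e); drop(e,a); swap(f,e); flip(a,e)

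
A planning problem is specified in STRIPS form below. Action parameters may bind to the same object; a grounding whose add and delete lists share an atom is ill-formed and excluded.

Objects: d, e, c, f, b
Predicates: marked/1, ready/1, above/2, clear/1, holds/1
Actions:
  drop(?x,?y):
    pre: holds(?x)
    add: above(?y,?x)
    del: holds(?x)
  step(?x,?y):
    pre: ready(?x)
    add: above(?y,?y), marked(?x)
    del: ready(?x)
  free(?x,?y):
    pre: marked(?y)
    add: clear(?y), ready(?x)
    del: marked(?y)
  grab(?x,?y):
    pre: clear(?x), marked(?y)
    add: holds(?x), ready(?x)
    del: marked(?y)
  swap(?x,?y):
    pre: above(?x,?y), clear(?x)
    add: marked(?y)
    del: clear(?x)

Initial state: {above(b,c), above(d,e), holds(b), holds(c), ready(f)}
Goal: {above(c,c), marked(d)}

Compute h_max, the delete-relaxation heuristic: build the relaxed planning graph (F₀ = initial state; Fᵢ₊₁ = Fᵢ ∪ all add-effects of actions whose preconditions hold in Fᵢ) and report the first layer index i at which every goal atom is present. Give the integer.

3

F0 = init (5 atoms)
F1 = F0 ∪ {above(b,b), above(c,b), above(c,c), above(d,b), above(d,c), above(d,d), above(e,b), above(e,c), above(e,e), above(f,b), above(f,c), above(f,f), marked(f)}  (18 atoms)
F2 = F1 ∪ {clear(f), ready(b), ready(c), ready(d), ready(e)}  (23 atoms)
F3 = F2 ∪ {holds(f), marked(b), marked(c), marked(d), marked(e)}  (28 atoms)
goal ⊆ F3  ⇒  h_max = 3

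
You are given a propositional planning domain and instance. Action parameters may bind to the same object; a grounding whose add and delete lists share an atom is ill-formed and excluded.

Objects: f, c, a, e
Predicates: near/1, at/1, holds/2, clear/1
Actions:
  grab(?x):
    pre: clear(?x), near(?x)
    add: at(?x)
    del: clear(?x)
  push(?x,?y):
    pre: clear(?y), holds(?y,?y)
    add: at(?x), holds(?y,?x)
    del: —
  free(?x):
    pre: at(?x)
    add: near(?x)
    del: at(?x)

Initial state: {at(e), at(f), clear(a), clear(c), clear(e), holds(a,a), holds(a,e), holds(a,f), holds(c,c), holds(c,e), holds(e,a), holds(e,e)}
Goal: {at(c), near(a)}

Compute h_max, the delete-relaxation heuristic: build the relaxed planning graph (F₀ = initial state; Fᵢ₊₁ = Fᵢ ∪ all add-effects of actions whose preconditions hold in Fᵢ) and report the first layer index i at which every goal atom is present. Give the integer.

2

F0 = init (12 atoms)
F1 = F0 ∪ {at(a), at(c), holds(a,c), holds(c,a), holds(c,f), holds(e,c), holds(e,f), near(e), near(f)}  (21 atoms)
F2 = F1 ∪ {near(a), near(c)}  (23 atoms)
goal ⊆ F2  ⇒  h_max = 2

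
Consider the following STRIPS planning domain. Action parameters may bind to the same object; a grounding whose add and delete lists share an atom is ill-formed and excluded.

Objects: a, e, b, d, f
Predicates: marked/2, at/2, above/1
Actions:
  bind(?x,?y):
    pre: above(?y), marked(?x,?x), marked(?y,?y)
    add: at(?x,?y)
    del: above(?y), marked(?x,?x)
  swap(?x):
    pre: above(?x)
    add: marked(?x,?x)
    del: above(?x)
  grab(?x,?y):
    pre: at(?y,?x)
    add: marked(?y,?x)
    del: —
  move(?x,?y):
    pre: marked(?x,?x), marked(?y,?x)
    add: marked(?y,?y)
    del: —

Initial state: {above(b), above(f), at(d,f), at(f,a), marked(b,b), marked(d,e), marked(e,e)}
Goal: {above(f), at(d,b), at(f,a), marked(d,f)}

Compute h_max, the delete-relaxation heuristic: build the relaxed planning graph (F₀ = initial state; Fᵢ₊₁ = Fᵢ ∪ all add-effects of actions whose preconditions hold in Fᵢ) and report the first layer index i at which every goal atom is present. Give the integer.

2

F0 = init (7 atoms)
F1 = F0 ∪ {at(b,b), at(e,b), marked(d,d), marked(d,f), marked(f,a), marked(f,f)}  (13 atoms)
F2 = F1 ∪ {at(b,f), at(d,b), at(e,f), at(f,b), at(f,f), marked(e,b)}  (19 atoms)
goal ⊆ F2  ⇒  h_max = 2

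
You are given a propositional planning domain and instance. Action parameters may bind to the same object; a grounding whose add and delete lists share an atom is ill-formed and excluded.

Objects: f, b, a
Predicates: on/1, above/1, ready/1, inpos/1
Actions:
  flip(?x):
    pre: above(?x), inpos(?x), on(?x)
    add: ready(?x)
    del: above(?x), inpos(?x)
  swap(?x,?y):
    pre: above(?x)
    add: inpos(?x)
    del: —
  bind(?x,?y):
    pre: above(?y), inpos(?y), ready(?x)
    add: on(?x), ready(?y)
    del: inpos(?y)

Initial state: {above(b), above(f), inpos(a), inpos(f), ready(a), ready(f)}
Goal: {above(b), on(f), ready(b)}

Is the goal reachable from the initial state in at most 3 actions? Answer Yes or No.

1. swap(b,f)  →  {above(b), above(f), inpos(a), inpos(b), inpos(f), ready(a), ready(f)}
2. bind(f,b)  →  {above(b), above(f), inpos(a), inpos(f), on(f), ready(a), ready(b), ready(f)}
optimal plan length = 2; 2 ≤ 3

Yes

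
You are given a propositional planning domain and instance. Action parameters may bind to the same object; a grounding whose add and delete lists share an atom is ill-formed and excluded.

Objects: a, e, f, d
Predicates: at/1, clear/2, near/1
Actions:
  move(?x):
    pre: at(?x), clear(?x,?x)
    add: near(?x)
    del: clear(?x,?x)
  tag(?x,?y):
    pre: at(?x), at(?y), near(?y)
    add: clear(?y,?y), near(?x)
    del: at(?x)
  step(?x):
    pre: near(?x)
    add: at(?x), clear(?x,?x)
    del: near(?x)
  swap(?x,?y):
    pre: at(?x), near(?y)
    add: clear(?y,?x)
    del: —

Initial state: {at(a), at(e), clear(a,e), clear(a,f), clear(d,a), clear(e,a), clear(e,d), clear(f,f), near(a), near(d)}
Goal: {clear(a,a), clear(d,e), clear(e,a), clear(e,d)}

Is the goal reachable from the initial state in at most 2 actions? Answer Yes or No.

Yes

1. tag(a,a)  →  {at(e), clear(a,a), clear(a,e), clear(a,f), clear(d,a), clear(e,a), clear(e,d), clear(f,f), near(a), near(d)}
2. swap(e,d)  →  {at(e), clear(a,a), clear(a,e), clear(a,f), clear(d,a), clear(d,e), clear(e,a), clear(e,d), clear(f,f), near(a), near(d)}
optimal plan length = 2; 2 ≤ 2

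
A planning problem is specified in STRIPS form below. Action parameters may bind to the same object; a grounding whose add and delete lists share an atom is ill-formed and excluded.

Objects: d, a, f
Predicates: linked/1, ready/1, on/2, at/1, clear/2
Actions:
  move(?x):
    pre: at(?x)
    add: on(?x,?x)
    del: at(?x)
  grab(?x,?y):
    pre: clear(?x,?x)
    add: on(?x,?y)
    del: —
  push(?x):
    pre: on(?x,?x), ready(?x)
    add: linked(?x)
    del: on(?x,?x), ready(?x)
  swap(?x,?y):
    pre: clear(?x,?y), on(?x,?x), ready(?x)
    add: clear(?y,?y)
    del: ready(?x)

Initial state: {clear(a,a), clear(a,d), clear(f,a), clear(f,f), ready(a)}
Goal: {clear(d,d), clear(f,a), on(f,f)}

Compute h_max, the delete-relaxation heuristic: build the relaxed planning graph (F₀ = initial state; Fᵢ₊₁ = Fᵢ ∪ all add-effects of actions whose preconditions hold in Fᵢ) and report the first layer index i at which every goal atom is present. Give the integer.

2

F0 = init (5 atoms)
F1 = F0 ∪ {on(a,a), on(a,d), on(a,f), on(f,a), on(f,d), on(f,f)}  (11 atoms)
F2 = F1 ∪ {clear(d,d), linked(a)}  (13 atoms)
goal ⊆ F2  ⇒  h_max = 2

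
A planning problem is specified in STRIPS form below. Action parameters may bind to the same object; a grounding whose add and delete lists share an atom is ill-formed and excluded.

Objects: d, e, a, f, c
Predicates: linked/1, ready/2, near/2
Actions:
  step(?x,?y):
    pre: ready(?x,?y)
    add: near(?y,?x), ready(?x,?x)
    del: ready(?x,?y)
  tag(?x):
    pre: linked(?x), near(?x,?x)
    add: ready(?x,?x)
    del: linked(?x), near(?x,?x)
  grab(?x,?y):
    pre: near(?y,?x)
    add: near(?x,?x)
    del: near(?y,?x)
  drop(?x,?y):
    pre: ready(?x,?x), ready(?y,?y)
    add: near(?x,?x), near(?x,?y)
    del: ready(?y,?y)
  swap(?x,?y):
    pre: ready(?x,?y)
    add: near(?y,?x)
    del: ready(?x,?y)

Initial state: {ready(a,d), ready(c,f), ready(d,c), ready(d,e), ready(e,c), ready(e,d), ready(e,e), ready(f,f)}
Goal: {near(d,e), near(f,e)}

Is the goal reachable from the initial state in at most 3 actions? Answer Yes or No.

Yes

1. step(e,d)  →  {near(d,e), ready(a,d), ready(c,f), ready(d,c), ready(d,e), ready(e,c), ready(e,e), ready(f,f)}
2. drop(f,e)  →  {near(d,e), near(f,e), near(f,f), ready(a,d), ready(c,f), ready(d,c), ready(d,e), ready(e,c), ready(f,f)}
optimal plan length = 2; 2 ≤ 3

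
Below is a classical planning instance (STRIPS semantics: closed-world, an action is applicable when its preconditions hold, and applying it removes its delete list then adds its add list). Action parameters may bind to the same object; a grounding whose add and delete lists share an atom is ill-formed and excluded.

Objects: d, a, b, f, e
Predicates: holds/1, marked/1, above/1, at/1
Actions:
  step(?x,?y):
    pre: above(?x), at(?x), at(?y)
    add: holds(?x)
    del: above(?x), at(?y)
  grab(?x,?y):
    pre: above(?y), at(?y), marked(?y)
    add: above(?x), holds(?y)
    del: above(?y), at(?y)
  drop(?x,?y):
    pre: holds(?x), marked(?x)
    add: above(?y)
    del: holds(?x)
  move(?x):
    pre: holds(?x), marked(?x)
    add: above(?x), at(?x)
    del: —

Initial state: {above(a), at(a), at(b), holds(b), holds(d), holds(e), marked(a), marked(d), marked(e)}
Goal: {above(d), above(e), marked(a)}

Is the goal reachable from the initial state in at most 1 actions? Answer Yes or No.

No

1. grab(d,a)  →  {above(d), at(b), holds(a), holds(b), holds(d), holds(e), marked(a), marked(d), marked(e)}
2. drop(d,e)  →  {above(d), above(e), at(b), holds(a), holds(b), holds(e), marked(a), marked(d), marked(e)}
optimal plan length = 2; 2 > 1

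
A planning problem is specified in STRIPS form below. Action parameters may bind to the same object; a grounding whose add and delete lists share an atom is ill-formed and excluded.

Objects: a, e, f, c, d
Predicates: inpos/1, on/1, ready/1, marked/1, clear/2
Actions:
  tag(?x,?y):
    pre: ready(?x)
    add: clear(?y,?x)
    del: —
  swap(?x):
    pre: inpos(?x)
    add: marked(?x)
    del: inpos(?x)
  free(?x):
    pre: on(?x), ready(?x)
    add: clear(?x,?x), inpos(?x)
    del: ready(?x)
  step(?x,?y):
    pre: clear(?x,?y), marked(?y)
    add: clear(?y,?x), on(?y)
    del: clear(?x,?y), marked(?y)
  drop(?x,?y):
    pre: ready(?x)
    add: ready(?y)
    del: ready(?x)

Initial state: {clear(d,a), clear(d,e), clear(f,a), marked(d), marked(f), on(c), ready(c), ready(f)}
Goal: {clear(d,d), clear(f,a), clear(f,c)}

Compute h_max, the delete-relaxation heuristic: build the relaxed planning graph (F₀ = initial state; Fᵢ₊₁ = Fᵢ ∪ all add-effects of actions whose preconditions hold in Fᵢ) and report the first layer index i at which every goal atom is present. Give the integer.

F0 = init (8 atoms)
F1 = F0 ∪ {clear(a,c), clear(a,f), clear(c,c), clear(c,f), clear(d,c), clear(d,f), clear(e,c), clear(e,f), clear(f,c), clear(f,f), inpos(c), ready(a), ready(d), ready(e)}  (22 atoms)
F2 = F1 ∪ {clear(a,a), clear(a,d), clear(a,e), clear(c,a), clear(c,d), clear(c,e), clear(d,d), clear(e,a), clear(e,d), clear(e,e), clear(f,d), clear(f,e), marked(c), on(f)}  (36 atoms)
goal ⊆ F2  ⇒  h_max = 2

2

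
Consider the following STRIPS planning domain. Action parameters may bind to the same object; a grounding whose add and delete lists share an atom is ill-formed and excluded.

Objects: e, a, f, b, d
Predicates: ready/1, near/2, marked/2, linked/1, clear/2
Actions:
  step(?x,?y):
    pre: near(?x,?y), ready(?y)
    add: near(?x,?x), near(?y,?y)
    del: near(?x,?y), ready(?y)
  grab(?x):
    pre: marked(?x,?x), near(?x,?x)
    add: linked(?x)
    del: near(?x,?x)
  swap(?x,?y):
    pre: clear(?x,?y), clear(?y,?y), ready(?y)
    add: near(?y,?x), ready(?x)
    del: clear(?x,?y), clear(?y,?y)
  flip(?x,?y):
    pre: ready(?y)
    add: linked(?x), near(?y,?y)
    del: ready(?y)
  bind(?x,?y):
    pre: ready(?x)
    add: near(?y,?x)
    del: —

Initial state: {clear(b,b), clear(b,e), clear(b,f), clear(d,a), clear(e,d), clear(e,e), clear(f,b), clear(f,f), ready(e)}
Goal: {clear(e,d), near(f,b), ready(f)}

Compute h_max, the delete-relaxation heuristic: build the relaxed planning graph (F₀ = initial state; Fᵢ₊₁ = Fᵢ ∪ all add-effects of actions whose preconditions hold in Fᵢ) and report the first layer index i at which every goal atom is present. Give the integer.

F0 = init (9 atoms)
F1 = F0 ∪ {linked(a), linked(b), linked(d), linked(e), linked(f), near(a,e), near(b,e), near(d,e), near(e,b), near(e,e), near(f,e), ready(b)}  (21 atoms)
F2 = F1 ∪ {near(a,a), near(a,b), near(b,b), near(b,f), near(d,b), near(d,d), near(f,b), near(f,f), ready(f)}  (30 atoms)
goal ⊆ F2  ⇒  h_max = 2

2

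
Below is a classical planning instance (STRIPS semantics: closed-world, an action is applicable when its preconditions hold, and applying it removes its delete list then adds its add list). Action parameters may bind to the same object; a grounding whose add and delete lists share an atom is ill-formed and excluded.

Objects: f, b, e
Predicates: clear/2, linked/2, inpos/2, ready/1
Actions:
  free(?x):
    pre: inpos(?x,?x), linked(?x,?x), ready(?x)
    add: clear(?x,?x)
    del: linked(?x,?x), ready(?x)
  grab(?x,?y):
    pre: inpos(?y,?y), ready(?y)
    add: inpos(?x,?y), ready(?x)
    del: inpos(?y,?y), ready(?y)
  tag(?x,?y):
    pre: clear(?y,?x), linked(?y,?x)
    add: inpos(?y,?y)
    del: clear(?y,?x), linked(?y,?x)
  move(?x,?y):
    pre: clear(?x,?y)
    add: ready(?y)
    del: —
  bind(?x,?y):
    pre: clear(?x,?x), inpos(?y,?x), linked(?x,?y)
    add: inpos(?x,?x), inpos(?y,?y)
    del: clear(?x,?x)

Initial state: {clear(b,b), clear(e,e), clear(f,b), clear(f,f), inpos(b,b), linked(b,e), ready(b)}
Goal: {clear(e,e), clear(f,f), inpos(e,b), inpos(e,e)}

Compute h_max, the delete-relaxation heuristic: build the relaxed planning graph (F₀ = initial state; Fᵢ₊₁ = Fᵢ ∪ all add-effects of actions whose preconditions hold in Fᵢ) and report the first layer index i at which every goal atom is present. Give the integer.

2

F0 = init (7 atoms)
F1 = F0 ∪ {inpos(e,b), inpos(f,b), ready(e), ready(f)}  (11 atoms)
F2 = F1 ∪ {inpos(e,e)}  (12 atoms)
goal ⊆ F2  ⇒  h_max = 2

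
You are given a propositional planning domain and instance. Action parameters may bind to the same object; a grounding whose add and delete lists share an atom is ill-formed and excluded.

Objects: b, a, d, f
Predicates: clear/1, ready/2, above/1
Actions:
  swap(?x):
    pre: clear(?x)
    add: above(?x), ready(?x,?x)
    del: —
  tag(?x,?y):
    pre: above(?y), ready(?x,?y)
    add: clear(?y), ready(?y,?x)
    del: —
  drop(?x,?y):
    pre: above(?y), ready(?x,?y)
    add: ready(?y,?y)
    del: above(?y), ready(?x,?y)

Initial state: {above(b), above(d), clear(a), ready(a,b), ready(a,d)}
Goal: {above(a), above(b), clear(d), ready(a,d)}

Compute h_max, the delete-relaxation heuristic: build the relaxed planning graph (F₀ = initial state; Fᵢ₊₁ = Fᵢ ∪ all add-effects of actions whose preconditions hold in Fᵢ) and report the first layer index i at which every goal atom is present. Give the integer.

1

F0 = init (5 atoms)
F1 = F0 ∪ {above(a), clear(b), clear(d), ready(a,a), ready(b,a), ready(b,b), ready(d,a), ready(d,d)}  (13 atoms)
goal ⊆ F1  ⇒  h_max = 1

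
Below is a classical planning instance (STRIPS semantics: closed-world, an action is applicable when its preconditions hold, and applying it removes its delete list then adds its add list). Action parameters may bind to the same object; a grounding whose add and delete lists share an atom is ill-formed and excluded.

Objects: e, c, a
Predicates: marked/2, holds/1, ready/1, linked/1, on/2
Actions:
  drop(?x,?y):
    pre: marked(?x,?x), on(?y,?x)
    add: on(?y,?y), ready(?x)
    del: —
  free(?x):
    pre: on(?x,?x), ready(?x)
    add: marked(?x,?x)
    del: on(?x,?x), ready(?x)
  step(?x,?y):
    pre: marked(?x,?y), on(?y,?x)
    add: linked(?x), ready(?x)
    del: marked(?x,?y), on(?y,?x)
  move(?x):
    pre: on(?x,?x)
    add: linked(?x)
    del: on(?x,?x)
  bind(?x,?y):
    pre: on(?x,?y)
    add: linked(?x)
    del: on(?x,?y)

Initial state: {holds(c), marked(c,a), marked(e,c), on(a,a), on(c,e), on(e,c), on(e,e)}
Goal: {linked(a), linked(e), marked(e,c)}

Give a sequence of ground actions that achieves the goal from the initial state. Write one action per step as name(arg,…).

move(e); move(a)

1. move(e)  →  {holds(c), linked(e), marked(c,a), marked(e,c), on(a,a), on(c,e), on(e,c)}
2. move(a)  →  {holds(c), linked(a), linked(e), marked(c,a), marked(e,c), on(c,e), on(e,c)}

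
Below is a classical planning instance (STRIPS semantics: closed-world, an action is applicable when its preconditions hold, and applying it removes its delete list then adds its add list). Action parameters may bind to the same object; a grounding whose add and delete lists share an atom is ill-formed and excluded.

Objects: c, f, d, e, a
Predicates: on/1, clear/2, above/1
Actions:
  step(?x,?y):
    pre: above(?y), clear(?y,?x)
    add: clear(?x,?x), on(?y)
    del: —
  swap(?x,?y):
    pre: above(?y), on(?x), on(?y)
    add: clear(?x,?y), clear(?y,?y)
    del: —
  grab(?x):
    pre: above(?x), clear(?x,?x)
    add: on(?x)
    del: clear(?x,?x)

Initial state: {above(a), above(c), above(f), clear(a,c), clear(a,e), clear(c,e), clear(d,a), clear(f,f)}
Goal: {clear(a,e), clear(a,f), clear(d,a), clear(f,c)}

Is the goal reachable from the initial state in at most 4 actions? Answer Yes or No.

No

1. step(c,a)  →  {above(a), above(c), above(f), clear(a,c), clear(a,e), clear(c,c), clear(c,e), clear(d,a), clear(f,f), on(a)}
2. step(c,c)  →  {above(a), above(c), above(f), clear(a,c), clear(a,e), clear(c,c), clear(c,e), clear(d,a), clear(f,f), on(a), on(c)}
3. step(f,f)  →  {above(a), above(c), above(f), clear(a,c), clear(a,e), clear(c,c), clear(c,e), clear(d,a), clear(f,f), on(a), on(c), on(f)}
4. swap(f,c)  →  {above(a), above(c), above(f), clear(a,c), clear(a,e), clear(c,c), clear(c,e), clear(d,a), clear(f,c), clear(f,f), on(a), on(c), on(f)}
5. swap(a,f)  →  {above(a), above(c), above(f), clear(a,c), clear(a,e), clear(a,f), clear(c,c), clear(c,e), clear(d,a), clear(f,c), clear(f,f), on(a), on(c), on(f)}
optimal plan length = 5; 5 > 4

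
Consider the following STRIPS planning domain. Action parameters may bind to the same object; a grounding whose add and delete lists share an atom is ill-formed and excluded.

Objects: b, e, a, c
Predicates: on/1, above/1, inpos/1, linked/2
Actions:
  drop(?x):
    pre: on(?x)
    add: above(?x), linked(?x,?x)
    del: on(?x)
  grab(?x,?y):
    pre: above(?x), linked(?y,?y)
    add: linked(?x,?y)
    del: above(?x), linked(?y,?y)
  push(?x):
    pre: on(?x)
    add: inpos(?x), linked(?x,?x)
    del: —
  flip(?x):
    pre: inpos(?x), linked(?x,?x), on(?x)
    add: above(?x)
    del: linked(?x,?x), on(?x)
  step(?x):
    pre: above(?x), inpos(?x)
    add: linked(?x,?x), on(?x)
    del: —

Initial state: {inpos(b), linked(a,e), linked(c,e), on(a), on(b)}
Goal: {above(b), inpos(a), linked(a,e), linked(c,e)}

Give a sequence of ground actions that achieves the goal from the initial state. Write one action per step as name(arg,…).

drop(b); push(a)

1. drop(b)  →  {above(b), inpos(b), linked(a,e), linked(b,b), linked(c,e), on(a)}
2. push(a)  →  {above(b), inpos(a), inpos(b), linked(a,a), linked(a,e), linked(b,b), linked(c,e), on(a)}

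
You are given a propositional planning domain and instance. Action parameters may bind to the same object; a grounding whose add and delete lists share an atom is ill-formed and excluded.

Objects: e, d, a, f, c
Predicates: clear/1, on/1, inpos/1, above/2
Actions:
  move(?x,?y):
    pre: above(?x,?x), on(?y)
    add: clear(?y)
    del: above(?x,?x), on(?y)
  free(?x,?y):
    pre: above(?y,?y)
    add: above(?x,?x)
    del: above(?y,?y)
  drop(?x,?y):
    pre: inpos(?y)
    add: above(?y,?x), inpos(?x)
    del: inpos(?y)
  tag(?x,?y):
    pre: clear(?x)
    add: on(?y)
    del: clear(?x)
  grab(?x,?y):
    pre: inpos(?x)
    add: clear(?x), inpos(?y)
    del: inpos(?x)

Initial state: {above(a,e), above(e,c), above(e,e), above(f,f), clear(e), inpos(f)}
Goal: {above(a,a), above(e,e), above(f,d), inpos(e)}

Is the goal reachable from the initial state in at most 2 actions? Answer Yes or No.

1. free(a,f)  →  {above(a,a), above(a,e), above(e,c), above(e,e), clear(e), inpos(f)}
2. drop(d,f)  →  {above(a,a), above(a,e), above(e,c), above(e,e), above(f,d), clear(e), inpos(d)}
3. drop(e,d)  →  {above(a,a), above(a,e), above(d,e), above(e,c), above(e,e), above(f,d), clear(e), inpos(e)}
optimal plan length = 3; 3 > 2

No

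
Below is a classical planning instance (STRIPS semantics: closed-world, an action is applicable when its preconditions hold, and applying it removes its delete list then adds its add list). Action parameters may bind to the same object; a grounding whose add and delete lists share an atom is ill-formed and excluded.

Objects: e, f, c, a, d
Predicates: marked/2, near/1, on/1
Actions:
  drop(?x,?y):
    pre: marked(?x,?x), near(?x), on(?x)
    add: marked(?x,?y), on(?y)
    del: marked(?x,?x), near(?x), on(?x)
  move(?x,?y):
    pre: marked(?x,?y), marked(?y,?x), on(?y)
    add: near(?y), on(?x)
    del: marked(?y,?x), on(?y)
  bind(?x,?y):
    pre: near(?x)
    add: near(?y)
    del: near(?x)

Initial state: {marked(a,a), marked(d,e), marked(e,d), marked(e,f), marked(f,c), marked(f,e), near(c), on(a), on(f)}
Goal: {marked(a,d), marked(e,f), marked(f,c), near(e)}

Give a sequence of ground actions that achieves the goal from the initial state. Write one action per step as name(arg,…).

move(e,f); move(d,e); bind(f,a); drop(a,d)

1. move(e,f)  →  {marked(a,a), marked(d,e), marked(e,d), marked(e,f), marked(f,c), near(c), near(f), on(a), on(e)}
2. move(d,e)  →  {marked(a,a), marked(d,e), marked(e,f), marked(f,c), near(c), near(e), near(f), on(a), on(d)}
3. bind(f,a)  →  {marked(a,a), marked(d,e), marked(e,f), marked(f,c), near(a), near(c), near(e), on(a), on(d)}
4. drop(a,d)  →  {marked(a,d), marked(d,e), marked(e,f), marked(f,c), near(c), near(e), on(d)}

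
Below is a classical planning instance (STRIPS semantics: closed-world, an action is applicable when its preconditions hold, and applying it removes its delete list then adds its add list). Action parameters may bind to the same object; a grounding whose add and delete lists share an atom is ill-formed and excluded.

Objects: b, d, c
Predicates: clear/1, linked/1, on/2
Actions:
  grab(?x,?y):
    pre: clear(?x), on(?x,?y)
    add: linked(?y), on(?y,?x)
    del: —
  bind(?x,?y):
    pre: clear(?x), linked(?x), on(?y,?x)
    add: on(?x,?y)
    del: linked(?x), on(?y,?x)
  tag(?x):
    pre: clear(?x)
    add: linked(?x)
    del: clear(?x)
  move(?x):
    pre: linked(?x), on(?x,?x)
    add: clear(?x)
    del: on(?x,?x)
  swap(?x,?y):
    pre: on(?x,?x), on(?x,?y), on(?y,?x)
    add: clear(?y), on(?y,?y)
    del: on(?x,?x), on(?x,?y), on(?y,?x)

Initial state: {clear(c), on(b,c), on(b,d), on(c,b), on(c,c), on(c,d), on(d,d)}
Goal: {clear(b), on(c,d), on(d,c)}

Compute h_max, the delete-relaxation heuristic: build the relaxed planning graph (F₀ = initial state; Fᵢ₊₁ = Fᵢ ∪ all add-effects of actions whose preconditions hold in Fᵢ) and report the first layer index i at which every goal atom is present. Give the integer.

1

F0 = init (7 atoms)
F1 = F0 ∪ {clear(b), linked(b), linked(c), linked(d), on(b,b), on(d,c)}  (13 atoms)
goal ⊆ F1  ⇒  h_max = 1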